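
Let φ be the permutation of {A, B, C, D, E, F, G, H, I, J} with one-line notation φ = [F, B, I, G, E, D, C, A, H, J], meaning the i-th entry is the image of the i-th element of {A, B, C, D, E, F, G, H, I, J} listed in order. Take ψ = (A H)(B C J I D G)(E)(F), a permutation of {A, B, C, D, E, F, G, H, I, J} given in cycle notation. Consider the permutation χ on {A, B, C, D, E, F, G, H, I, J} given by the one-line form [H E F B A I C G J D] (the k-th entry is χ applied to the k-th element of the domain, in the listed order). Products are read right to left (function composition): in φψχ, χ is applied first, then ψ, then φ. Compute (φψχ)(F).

G

Chase F: χ(F) = I; ψ(I) = D; φ(D) = G. Hence (φψχ)(F) = G.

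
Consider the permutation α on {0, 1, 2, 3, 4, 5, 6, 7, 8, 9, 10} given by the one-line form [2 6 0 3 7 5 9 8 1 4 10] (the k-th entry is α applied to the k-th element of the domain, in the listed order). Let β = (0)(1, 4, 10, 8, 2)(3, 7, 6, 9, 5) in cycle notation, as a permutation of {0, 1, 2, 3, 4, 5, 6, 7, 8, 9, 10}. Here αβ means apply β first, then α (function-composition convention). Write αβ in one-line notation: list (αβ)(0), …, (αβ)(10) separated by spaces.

2 7 6 8 10 3 4 9 0 5 1

For each element, apply β then α: 0 → 0 → 2; 1 → 4 → 7; 2 → 1 → 6; 3 → 7 → 8; 4 → 10 → 10; 5 → 3 → 3; 6 → 9 → 4; 7 → 6 → 9; 8 → 2 → 0; 9 → 5 → 5; 10 → 8 → 1.
Collecting the images, αβ = [2 7 6 8 10 3 4 9 0 5 1].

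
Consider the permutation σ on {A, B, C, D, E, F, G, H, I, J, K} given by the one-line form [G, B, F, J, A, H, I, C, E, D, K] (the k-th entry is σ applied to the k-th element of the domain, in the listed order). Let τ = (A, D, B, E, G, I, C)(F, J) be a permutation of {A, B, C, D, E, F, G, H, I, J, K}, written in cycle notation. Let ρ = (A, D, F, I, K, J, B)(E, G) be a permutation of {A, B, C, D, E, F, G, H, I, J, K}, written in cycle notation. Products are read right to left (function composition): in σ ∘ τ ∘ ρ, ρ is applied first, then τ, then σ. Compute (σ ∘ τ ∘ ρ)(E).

Apply the permutations in order: ρ(E) = G, then τ(G) = I, then σ(I) = E. So (σ ∘ τ ∘ ρ)(E) = E.

E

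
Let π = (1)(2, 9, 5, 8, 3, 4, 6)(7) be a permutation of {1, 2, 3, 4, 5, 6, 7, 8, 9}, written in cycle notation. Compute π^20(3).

8

3 lies in the 7-cycle (2, 9, 5, 8, 3, 4, 6).
On a 7-cycle, π^7 is the identity, so π^20 = π^6 there (20 ≡ 6 mod 7).
Stepping 6 places around the cycle: 3 → 4 → 6 → 2 → 9 → 5 → 8.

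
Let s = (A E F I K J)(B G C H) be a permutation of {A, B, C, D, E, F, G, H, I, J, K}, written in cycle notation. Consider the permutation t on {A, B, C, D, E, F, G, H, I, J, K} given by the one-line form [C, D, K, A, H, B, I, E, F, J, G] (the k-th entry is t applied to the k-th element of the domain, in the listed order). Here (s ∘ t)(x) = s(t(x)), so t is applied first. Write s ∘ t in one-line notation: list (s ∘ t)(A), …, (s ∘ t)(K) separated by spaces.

(s ∘ t)(x) = s(t(x)). Computing each image: s(t(A)) = s(C) = H, s(t(B)) = s(D) = D, s(t(C)) = s(K) = J, s(t(D)) = s(A) = E, s(t(E)) = s(H) = B, s(t(F)) = s(B) = G, s(t(G)) = s(I) = K, s(t(H)) = s(E) = F, s(t(I)) = s(F) = I, s(t(J)) = s(J) = A, s(t(K)) = s(G) = C.
Hence s ∘ t = [H D J E B G K F I A C].

H D J E B G K F I A C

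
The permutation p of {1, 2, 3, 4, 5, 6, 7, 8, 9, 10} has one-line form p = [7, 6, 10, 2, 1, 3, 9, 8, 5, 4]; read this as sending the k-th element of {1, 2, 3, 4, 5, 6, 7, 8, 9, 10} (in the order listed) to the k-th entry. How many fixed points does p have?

The fixed points (elements with p(x) = x) are {8}, so there is 1.

1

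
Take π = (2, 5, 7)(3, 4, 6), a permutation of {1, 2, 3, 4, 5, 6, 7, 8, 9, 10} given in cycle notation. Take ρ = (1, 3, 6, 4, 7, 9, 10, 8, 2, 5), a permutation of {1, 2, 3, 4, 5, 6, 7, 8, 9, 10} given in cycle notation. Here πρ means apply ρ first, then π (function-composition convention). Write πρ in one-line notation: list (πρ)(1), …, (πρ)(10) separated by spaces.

(πρ)(x) = π(ρ(x)). Computing each image: π(ρ(1)) = π(3) = 4, π(ρ(2)) = π(5) = 7, π(ρ(3)) = π(6) = 3, π(ρ(4)) = π(7) = 2, π(ρ(5)) = π(1) = 1, π(ρ(6)) = π(4) = 6, π(ρ(7)) = π(9) = 9, π(ρ(8)) = π(2) = 5, π(ρ(9)) = π(10) = 10, π(ρ(10)) = π(8) = 8.
Hence πρ = [4 7 3 2 1 6 9 5 10 8].

4 7 3 2 1 6 9 5 10 8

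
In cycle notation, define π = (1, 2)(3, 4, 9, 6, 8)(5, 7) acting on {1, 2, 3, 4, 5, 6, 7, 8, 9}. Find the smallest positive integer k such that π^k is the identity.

10

The cycle type of π is (5, 2, 2).
The order of π is the least common multiple of its cycle lengths: lcm(5, 2, 2) = 10.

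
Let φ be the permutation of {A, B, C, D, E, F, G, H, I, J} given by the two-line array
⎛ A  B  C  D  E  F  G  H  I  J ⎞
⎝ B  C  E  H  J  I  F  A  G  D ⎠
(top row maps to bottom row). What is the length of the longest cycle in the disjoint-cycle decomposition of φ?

7

Decomposing into disjoint cycles gives (A, B, C, E, J, D, H)(F, I, G); the longest has length 7.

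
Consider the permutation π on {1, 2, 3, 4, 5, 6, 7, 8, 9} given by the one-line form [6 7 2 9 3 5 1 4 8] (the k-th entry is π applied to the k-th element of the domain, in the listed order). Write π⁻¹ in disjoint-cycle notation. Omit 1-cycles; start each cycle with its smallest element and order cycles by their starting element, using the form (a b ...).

(1 7 2 3 5 6)(4 8 9)

First write π in disjoint cycles: (1 6 5 3 2 7)(4 9 8).
Reversing each cycle (and rotating so the smallest element leads) gives π⁻¹ = (1 7 2 3 5 6)(4 8 9).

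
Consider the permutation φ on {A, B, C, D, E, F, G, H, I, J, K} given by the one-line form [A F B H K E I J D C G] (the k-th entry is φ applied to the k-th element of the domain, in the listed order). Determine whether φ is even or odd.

odd

In disjoint-cycle form the cycle lengths are 10, 1.
A cycle is odd iff its length is even; φ has 1 even-length cycle, so sgn(φ) = (−1)^1 and φ is odd.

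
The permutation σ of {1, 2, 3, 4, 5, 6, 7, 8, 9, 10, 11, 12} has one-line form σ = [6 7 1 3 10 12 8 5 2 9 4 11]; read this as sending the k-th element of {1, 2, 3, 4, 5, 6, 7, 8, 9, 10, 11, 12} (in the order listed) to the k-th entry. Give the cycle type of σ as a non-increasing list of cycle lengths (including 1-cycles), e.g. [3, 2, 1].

[6, 6]

The disjoint cycles are (1 6 12 11 4 3)(2 7 8 5 10 9), with lengths 6, 6 in non-increasing order.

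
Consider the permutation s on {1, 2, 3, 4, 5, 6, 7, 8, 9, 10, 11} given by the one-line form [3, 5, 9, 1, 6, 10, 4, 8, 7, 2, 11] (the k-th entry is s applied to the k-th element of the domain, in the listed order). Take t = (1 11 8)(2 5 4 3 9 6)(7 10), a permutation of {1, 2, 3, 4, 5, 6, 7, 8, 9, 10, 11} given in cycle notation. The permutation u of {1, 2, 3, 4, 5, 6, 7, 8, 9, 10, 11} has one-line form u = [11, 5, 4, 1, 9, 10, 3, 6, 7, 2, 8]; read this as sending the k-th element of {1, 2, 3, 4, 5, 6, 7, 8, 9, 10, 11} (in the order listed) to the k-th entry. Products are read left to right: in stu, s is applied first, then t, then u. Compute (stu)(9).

2

(stu)(9) = u(t(s(9))). s(9) = 7, then t(7) = 10, then u(10) = 2, so the result is 2.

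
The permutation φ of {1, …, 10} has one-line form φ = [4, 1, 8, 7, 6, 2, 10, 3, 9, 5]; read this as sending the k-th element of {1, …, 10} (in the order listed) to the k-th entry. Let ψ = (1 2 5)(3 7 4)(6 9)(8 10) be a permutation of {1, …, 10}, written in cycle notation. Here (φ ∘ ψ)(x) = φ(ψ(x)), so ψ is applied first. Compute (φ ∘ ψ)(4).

8

First apply ψ: ψ(4) = 3, then φ(3) = 8. Thus (φ ∘ ψ)(4) = 8.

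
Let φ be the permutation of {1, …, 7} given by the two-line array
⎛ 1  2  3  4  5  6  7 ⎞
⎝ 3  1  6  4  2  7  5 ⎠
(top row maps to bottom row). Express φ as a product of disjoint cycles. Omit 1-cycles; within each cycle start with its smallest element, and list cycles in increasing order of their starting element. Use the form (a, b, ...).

Iterating φ from 1 gives 1 → 3 → 6 → 7 → 5 → 2 → 1; that is the 6-cycle (1, 3, 6, 7, 5, 2).
Continuing from each remaining unvisited element yields (1, 3, 6, 7, 5, 2).

(1, 3, 6, 7, 5, 2)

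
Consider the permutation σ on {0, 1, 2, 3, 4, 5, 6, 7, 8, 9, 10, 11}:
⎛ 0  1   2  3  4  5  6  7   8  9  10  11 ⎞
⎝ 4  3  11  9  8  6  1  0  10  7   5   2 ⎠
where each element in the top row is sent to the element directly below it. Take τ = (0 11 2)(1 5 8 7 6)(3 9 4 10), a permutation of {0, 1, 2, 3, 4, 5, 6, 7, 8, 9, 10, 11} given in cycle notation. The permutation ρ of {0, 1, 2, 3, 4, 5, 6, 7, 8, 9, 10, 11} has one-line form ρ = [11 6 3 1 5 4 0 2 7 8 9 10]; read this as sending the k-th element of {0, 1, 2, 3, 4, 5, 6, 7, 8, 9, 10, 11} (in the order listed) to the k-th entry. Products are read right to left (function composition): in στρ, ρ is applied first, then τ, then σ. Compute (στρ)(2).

7

Chase 2: ρ(2) = 3; τ(3) = 9; σ(9) = 7. Hence (στρ)(2) = 7.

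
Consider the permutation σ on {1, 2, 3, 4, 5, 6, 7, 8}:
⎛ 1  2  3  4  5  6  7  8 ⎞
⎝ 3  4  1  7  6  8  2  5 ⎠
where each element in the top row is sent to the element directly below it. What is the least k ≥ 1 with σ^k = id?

6

Writing σ as disjoint cycles, the cycle lengths are 3, 3, 2.
The order is lcm(3, 3, 2) = 6.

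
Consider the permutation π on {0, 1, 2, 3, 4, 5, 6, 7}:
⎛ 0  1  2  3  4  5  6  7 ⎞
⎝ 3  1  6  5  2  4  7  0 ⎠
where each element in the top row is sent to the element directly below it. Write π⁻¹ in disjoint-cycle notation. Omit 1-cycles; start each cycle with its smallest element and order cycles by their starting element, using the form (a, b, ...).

(0, 7, 6, 2, 4, 5, 3)

First write π in disjoint cycles: (0, 3, 5, 4, 2, 6, 7).
The inverse reverses every cycle; in canonical form, π⁻¹ = (0, 7, 6, 2, 4, 5, 3).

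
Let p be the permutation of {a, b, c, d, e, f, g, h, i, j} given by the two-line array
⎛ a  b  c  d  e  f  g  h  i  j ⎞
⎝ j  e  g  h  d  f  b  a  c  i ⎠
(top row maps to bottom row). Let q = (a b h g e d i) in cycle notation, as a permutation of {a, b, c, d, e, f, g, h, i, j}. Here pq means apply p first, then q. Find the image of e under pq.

p(e) = d, then q(d) = i; composing gives (pq)(e) = i.

i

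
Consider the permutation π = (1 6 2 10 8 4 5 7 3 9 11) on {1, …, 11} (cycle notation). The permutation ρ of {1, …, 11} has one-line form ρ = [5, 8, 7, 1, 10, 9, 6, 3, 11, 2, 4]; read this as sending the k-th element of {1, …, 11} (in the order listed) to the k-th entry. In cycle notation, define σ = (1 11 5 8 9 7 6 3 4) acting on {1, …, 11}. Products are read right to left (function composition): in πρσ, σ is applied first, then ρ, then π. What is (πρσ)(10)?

10

Chase 10: σ(10) = 10; ρ(10) = 2; π(2) = 10. Hence (πρσ)(10) = 10.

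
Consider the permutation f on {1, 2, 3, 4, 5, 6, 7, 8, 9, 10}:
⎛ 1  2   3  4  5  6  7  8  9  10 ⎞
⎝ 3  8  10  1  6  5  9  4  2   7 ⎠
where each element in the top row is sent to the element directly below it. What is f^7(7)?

Tracing 7 → 9 → … returns to 7 after 8 steps, so 7 lies in an 8-cycle (1 3 10 7 9 2 8 4).
Stepping 7 places around the cycle: 7 → 9 → 2 → 8 → 4 → 1 → 3 → 10.

10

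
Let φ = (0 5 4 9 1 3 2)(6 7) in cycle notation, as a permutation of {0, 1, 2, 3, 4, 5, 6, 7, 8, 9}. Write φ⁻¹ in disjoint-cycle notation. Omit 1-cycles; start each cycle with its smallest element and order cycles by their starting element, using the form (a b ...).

(0 2 3 1 9 4 5)(6 7)

The inverse reverses each cycle.
After reversing and putting each cycle's least element first, φ⁻¹ = (0 2 3 1 9 4 5)(6 7).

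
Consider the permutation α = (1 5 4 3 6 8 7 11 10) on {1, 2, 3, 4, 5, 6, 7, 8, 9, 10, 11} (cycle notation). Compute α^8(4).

4 lies in the 9-cycle (1 5 4 3 6 8 7 11 10).
Advancing 8 steps from 4: 4 → 3 → 6 → 8 → 7 → 11 → 10 → 1 → 5.

5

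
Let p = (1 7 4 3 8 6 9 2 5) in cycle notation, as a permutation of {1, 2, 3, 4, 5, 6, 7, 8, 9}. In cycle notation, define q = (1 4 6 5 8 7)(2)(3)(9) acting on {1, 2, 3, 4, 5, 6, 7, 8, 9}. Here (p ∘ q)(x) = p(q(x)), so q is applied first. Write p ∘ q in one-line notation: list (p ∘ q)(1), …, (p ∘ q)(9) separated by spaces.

3 5 8 9 6 1 7 4 2

Chase each element through q then p: 1 → 4 → 3; 2 → 2 → 5; 3 → 3 → 8; 4 → 6 → 9; 5 → 8 → 6; 6 → 5 → 1; 7 → 1 → 7; 8 → 7 → 4; 9 → 9 → 2.
Collecting the images, p ∘ q = [3 5 8 9 6 1 7 4 2].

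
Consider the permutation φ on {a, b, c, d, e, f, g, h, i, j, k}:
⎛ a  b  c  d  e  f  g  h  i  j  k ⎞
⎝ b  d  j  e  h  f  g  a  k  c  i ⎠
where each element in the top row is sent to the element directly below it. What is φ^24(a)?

h

Tracing a → b → … returns to a after 5 steps, so a lies in a 5-cycle (a b d e h).
Since the cycle has length 5, φ^24 acts on it the same as φ^4 (24 mod 5 = 4).
Stepping 4 places around the cycle: a → b → d → e → h.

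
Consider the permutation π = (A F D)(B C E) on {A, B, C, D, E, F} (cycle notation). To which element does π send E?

B

In the cycle (B C E), E is followed by B, so π(E) = B.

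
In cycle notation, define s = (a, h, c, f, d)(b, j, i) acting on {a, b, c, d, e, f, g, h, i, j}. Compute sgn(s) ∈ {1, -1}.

1

The cycle lengths are 5, 3, 1, 1.
A cycle of length ℓ contributes ℓ−1 transpositions, so s is a product of 4 + 2 = 6 transpositions — even.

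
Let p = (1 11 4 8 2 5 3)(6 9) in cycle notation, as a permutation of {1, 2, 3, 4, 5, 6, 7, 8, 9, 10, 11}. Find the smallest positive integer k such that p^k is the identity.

The disjoint cycles have lengths 7, 2, 1, 1.
The order is lcm(7, 2) = 14.

14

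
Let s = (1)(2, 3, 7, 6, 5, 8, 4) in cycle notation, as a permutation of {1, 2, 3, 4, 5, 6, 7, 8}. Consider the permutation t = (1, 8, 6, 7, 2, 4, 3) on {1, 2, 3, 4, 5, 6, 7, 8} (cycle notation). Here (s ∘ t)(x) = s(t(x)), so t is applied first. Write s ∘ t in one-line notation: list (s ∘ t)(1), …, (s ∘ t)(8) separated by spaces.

(s ∘ t)(x) = s(t(x)). Computing each image: s(t(1)) = s(8) = 4, s(t(2)) = s(4) = 2, s(t(3)) = s(1) = 1, s(t(4)) = s(3) = 7, s(t(5)) = s(5) = 8, s(t(6)) = s(7) = 6, s(t(7)) = s(2) = 3, s(t(8)) = s(6) = 5.
Hence s ∘ t = [4 2 1 7 8 6 3 5].

4 2 1 7 8 6 3 5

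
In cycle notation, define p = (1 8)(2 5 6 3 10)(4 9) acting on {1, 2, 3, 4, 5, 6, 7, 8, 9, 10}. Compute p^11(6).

3

6 lies in the 5-cycle (2 5 6 3 10).
Since the cycle has length 5, p^11 acts on it the same as p^1 (11 mod 5 = 1).
Stepping 1 place around the cycle: 6 → 3.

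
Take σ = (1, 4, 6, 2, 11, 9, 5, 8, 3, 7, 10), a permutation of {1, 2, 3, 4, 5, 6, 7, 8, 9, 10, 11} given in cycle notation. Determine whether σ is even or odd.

The cycle lengths are 11.
A cycle of length ℓ contributes ℓ−1 transpositions, so σ is a product of 10 transpositions — even.

even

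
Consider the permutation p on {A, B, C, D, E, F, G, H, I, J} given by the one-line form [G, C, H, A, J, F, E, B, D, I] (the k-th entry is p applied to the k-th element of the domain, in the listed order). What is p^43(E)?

J

Tracing E → J → … returns to E after 6 steps, so E lies in a 6-cycle (A, G, E, J, I, D).
Powers repeat with period 6 on this cycle, and 43 mod 6 = 1, so p^43(E) = p^1(E).
Stepping 1 place around the cycle: E → J.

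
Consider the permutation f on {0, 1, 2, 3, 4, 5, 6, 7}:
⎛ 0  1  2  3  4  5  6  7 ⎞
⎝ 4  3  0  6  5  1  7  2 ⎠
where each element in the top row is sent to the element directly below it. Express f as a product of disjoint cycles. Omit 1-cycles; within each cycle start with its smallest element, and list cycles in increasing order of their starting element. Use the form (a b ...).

Iterating f from 0 gives 0 → 4 → 5 → 1 → 3 → 6 → 7 → 2 → 0; that is the 8-cycle (0 4 5 1 3 6 7 2).
Continuing from each remaining unvisited element yields (0 4 5 1 3 6 7 2).

(0 4 5 1 3 6 7 2)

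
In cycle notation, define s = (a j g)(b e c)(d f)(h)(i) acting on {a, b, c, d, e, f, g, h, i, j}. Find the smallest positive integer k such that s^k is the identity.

The cycle type of s is (3, 3, 2, 1, 1).
The order is lcm(3, 3, 2) = 6.

6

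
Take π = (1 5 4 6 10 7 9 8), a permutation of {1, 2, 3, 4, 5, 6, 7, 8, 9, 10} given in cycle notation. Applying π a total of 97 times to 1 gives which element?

5

1 lies in the 8-cycle (1 5 4 6 10 7 9 8).
Since the cycle has length 8, π^97 acts on it the same as π^1 (97 mod 8 = 1).
Stepping 1 place around the cycle: 1 → 5.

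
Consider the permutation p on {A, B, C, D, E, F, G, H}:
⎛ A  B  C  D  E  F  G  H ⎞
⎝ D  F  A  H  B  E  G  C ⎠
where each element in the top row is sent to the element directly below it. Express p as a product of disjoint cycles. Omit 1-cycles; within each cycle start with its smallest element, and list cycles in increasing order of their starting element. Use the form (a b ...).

(A D H C)(B F E)

From A: A → D → H → C → A, closing the cycle (A D H C).
Repeating from the next unused element and collecting all non-trivial cycles gives (A D H C)(B F E).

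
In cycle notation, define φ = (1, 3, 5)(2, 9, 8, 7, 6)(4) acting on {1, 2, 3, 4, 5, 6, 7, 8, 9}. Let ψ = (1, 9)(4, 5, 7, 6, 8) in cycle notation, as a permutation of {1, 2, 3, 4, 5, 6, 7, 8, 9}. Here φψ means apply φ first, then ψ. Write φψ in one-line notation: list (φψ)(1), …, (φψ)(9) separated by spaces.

3 1 7 5 9 2 8 6 4

For each element, apply φ then ψ: 1 → 3 → 3; 2 → 9 → 1; 3 → 5 → 7; 4 → 4 → 5; 5 → 1 → 9; 6 → 2 → 2; 7 → 6 → 8; 8 → 7 → 6; 9 → 8 → 4.
Collecting the images, φψ = [3 1 7 5 9 2 8 6 4].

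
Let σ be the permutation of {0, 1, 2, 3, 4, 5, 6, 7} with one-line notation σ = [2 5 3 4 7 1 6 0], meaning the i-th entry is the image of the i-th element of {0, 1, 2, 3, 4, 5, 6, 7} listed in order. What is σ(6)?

6 is element number 7 of the domain, and entry number 7 of the one-line form is 6, so σ(6) = 6.

6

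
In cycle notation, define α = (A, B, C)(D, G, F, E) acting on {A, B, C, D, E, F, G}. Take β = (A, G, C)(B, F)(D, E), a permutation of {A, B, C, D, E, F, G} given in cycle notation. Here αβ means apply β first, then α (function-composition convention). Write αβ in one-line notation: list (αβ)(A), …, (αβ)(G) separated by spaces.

(αβ)(x) = α(β(x)). Computing each image: α(β(A)) = α(G) = F, α(β(B)) = α(F) = E, α(β(C)) = α(A) = B, α(β(D)) = α(E) = D, α(β(E)) = α(D) = G, α(β(F)) = α(B) = C, α(β(G)) = α(C) = A.
Hence αβ = [F E B D G C A].

F E B D G C A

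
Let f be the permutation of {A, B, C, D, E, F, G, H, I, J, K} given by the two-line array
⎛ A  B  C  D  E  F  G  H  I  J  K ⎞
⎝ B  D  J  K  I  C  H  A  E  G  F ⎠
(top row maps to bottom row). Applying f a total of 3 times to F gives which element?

Tracing F → C → … returns to F after 9 steps, so F lies in a 9-cycle (A, B, D, K, F, C, J, G, H).
Advancing 3 steps from F: F → C → J → G.

G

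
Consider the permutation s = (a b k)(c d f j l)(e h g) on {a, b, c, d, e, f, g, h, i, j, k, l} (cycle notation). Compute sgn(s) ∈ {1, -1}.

The cycle lengths are 5, 3, 3, 1.
A cycle of length ℓ contributes ℓ−1 transpositions, so s is a product of 4 + 2 + 2 = 8 transpositions — even.

1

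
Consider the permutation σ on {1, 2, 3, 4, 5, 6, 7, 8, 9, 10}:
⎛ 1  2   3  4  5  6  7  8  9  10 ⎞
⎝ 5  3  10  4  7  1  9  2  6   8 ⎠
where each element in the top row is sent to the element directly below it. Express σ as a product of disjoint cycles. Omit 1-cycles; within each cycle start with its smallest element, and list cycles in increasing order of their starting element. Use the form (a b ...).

(1 5 7 9 6)(2 3 10 8)

Start at 1 and follow images: 1 → 5 → 7 → 9 → 6 → 1, giving the cycle (1 5 7 9 6).
Repeating from the next unused element and collecting all non-trivial cycles gives (1 5 7 9 6)(2 3 10 8).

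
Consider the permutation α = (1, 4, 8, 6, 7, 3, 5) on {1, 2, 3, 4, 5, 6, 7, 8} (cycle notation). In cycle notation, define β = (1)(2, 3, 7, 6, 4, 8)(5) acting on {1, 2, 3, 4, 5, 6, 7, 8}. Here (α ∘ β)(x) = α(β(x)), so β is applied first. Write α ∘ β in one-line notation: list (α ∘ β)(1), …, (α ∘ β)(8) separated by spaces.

For each element, apply β then α: 1 → 1 → 4; 2 → 3 → 5; 3 → 7 → 3; 4 → 8 → 6; 5 → 5 → 1; 6 → 4 → 8; 7 → 6 → 7; 8 → 2 → 2.
Collecting the images, α ∘ β = [4 5 3 6 1 8 7 2].

4 5 3 6 1 8 7 2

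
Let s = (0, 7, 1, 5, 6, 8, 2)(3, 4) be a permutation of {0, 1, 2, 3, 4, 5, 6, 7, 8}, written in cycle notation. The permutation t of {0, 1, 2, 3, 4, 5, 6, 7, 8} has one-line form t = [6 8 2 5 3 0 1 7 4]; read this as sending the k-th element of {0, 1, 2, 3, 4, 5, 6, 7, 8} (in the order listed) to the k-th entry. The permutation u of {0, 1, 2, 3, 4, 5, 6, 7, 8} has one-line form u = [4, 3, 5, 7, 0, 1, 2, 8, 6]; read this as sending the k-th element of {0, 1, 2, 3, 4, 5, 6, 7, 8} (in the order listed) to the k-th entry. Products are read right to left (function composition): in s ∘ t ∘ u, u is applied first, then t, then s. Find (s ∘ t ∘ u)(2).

(s ∘ t ∘ u)(2) = s(t(u(2))). u(2) = 5, then t(5) = 0, then s(0) = 7, so the result is 7.

7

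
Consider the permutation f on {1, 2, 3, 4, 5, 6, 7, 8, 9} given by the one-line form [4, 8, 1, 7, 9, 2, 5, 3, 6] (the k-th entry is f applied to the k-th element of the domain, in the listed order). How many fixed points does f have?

0

No element satisfies f(x) = x, so there are 0 fixed points.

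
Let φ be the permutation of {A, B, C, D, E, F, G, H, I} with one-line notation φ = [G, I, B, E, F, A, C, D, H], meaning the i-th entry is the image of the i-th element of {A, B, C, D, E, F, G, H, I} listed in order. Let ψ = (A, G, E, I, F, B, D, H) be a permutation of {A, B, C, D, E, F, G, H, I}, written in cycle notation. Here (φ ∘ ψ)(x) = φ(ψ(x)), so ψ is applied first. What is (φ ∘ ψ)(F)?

First apply ψ: ψ(F) = B, then φ(B) = I. Thus (φ ∘ ψ)(F) = I.

I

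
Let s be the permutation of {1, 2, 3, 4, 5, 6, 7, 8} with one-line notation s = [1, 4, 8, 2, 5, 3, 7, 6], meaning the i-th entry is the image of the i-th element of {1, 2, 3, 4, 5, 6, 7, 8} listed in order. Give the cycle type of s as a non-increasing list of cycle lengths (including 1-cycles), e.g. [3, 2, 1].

[3, 2, 1, 1, 1]

The disjoint cycles are (1)(2, 4)(3, 8, 6)(5)(7), with lengths 3, 2, 1, 1, 1 in non-increasing order.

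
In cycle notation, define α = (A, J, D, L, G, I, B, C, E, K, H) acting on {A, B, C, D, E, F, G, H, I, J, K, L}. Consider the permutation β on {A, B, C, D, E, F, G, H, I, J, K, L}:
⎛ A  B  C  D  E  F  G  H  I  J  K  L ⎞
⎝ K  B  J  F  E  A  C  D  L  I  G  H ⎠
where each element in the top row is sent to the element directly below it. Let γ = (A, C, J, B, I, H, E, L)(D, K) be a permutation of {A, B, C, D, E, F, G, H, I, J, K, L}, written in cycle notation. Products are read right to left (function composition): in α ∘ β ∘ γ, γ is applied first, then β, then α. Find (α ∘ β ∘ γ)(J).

C

Apply the permutations in order: γ(J) = B, then β(B) = B, then α(B) = C. So (α ∘ β ∘ γ)(J) = C.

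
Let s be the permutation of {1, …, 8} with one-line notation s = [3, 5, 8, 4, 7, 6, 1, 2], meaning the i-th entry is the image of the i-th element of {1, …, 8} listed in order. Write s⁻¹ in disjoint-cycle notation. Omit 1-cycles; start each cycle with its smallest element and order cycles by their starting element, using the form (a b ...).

(1 7 5 2 8 3)

First write s in disjoint cycles: (1 3 8 2 5 7).
The inverse reverses every cycle; in canonical form, s⁻¹ = (1 7 5 2 8 3).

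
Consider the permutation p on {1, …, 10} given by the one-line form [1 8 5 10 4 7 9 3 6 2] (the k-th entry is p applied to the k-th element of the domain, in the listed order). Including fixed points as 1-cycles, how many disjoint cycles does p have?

The cycle decomposition is (1)(2, 8, 3, 5, 4, 10)(6, 7, 9), which has 3 cycles (counting 1-cycles).

3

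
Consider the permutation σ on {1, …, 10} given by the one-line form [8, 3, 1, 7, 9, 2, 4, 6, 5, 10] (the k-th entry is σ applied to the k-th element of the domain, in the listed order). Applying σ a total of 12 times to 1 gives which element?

Tracing 1 → 8 → … returns to 1 after 5 steps, so 1 lies in a 5-cycle (1 8 6 2 3).
Since the cycle has length 5, σ^12 acts on it the same as σ^2 (12 mod 5 = 2).
Stepping 2 places around the cycle: 1 → 8 → 6.

6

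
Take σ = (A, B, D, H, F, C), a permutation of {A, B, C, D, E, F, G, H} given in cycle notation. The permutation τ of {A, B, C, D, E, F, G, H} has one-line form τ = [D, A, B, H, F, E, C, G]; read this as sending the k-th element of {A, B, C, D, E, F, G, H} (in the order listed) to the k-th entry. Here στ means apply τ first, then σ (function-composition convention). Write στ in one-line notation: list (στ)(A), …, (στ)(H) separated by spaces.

H B D F C E A G

Chase each element through τ then σ: A → D → H; B → A → B; C → B → D; D → H → F; E → F → C; F → E → E; G → C → A; H → G → G.
Collecting the images, στ = [H B D F C E A G].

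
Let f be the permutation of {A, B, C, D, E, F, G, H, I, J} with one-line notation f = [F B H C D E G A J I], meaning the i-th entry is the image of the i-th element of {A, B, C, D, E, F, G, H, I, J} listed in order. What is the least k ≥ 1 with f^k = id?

6

Writing f as disjoint cycles, the cycle lengths are 6, 2, 1, 1.
The order is lcm(6, 2) = 6.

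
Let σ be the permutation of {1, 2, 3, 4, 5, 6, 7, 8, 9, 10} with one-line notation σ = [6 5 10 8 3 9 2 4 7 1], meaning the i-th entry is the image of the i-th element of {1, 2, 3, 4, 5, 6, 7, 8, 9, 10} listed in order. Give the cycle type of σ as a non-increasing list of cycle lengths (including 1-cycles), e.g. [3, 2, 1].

[8, 2]

The disjoint cycles are (1 6 9 7 2 5 3 10)(4 8), with lengths 8, 2 in non-increasing order.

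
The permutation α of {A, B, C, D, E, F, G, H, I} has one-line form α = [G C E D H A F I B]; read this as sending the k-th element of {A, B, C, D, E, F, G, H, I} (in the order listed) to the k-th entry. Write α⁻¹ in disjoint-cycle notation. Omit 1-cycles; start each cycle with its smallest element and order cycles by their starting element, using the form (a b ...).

The cycle decomposition of α is (A G F)(B C E H I).
The inverse reverses every cycle; in canonical form, α⁻¹ = (A F G)(B I H E C).

(A F G)(B I H E C)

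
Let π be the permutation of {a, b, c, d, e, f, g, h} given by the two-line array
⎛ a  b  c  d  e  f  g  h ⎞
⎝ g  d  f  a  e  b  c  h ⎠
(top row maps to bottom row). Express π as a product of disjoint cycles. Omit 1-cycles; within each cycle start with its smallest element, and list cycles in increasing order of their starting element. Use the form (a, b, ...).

(a, g, c, f, b, d)

From a: a → g → c → f → b → d → a, closing the cycle (a, g, c, f, b, d).
Repeating from the next unused element and collecting all non-trivial cycles gives (a, g, c, f, b, d).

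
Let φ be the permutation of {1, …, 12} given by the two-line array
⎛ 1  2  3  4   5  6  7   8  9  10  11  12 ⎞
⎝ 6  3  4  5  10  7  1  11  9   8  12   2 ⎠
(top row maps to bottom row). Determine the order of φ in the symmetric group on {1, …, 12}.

24

The disjoint-cycle form of φ has cycle lengths 8, 3, 1.
The order of φ is the least common multiple of its cycle lengths: lcm(8, 3) = 24.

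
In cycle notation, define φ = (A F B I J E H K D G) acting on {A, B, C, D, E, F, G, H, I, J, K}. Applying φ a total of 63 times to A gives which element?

A lies in the 10-cycle (A F B I J E H K D G).
Since the cycle has length 10, φ^63 acts on it the same as φ^3 (63 mod 10 = 3).
Stepping 3 places around the cycle: A → F → B → I.

I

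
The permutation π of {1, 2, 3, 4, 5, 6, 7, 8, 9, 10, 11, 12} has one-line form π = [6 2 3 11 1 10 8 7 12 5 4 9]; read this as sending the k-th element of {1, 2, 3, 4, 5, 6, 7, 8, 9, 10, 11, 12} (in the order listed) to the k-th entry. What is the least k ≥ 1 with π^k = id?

4

The disjoint-cycle form of π has cycle lengths 4, 2, 2, 2, 1, 1.
The order is lcm(4, 2, 2, 2) = 4.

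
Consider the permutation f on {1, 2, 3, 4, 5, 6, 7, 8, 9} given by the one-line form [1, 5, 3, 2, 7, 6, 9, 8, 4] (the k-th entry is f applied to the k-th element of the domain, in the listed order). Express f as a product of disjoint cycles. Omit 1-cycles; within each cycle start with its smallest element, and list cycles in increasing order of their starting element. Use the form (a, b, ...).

(2, 5, 7, 9, 4)

From 2: 2 → 5 → 7 → 9 → 4 → 2, closing the cycle (2, 5, 7, 9, 4).
Continuing from each remaining unvisited element yields (2, 5, 7, 9, 4).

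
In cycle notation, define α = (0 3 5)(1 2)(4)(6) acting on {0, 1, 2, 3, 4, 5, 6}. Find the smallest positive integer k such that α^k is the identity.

The disjoint cycles have lengths 3, 2, 1, 1.
Since disjoint cycles commute, ord(α) = lcm(3, 2) = 6.

6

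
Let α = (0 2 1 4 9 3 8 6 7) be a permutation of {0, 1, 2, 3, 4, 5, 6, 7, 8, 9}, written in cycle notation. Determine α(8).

6

8 appears in (0 2 1 4 9 3 8 6 7); the next entry (wrapping around) is 6.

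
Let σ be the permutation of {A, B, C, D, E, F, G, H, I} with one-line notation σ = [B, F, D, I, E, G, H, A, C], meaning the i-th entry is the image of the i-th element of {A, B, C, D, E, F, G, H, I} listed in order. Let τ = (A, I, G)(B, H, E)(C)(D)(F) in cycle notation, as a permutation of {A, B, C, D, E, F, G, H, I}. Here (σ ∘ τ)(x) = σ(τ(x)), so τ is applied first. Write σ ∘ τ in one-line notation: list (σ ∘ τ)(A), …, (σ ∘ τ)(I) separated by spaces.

C A D I F G B E H

(σ ∘ τ)(x) = σ(τ(x)). Computing each image: σ(τ(A)) = σ(I) = C, σ(τ(B)) = σ(H) = A, σ(τ(C)) = σ(C) = D, σ(τ(D)) = σ(D) = I, σ(τ(E)) = σ(B) = F, σ(τ(F)) = σ(F) = G, σ(τ(G)) = σ(A) = B, σ(τ(H)) = σ(E) = E, σ(τ(I)) = σ(G) = H.
Hence σ ∘ τ = [C A D I F G B E H].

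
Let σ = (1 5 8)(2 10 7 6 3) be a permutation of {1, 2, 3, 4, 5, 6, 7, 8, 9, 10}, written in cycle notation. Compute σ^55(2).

2

2 lies in the 5-cycle (2 10 7 6 3).
Since the cycle has length 5, σ^55 acts on it the same as σ^0 (55 mod 5 = 0).
So σ^55(2) = 2.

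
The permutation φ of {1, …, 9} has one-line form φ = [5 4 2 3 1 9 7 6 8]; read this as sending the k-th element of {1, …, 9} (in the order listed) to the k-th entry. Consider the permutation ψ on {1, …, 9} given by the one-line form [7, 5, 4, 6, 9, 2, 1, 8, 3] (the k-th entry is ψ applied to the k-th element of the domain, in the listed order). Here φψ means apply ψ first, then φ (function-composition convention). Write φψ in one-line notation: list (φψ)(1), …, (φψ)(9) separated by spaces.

Chase each element through ψ then φ: 1 → 7 → 7; 2 → 5 → 1; 3 → 4 → 3; 4 → 6 → 9; 5 → 9 → 8; 6 → 2 → 4; 7 → 1 → 5; 8 → 8 → 6; 9 → 3 → 2.
So φψ in one-line form is 7 1 3 9 8 4 5 6 2.

7 1 3 9 8 4 5 6 2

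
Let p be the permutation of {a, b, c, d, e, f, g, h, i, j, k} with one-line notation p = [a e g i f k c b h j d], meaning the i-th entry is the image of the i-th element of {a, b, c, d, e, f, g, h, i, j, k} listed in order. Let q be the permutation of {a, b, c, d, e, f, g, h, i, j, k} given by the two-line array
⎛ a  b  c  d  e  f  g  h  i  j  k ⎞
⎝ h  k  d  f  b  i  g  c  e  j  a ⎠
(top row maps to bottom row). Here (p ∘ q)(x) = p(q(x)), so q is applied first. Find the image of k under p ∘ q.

a

First apply q: q(k) = a, then p(a) = a. Thus (p ∘ q)(k) = a.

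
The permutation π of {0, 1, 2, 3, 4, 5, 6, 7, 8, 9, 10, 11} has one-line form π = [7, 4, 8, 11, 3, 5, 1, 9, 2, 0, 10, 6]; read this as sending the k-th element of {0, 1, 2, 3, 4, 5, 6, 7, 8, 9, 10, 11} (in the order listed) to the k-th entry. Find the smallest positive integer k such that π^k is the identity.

Decomposing into disjoint cycles gives cycle lengths 5, 3, 2, 1, 1.
The order is lcm(5, 3, 2) = 30.

30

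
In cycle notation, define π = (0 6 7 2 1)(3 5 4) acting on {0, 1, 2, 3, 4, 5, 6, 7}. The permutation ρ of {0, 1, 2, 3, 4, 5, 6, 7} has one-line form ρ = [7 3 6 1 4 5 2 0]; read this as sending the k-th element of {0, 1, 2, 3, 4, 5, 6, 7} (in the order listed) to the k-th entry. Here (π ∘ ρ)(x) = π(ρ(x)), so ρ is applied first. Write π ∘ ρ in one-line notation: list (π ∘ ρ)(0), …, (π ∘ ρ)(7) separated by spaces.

2 5 7 0 3 4 1 6

(π ∘ ρ)(x) = π(ρ(x)). Computing each image: π(ρ(0)) = π(7) = 2, π(ρ(1)) = π(3) = 5, π(ρ(2)) = π(6) = 7, π(ρ(3)) = π(1) = 0, π(ρ(4)) = π(4) = 3, π(ρ(5)) = π(5) = 4, π(ρ(6)) = π(2) = 1, π(ρ(7)) = π(0) = 6.
Hence π ∘ ρ = [2 5 7 0 3 4 1 6].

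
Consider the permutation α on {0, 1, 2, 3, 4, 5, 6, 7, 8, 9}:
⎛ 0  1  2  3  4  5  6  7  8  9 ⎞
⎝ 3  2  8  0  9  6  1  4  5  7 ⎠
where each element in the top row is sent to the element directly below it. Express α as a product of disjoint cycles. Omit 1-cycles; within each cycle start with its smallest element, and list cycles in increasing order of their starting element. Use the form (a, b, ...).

From 0: 0 → 3 → 0, closing the cycle (0, 3).
Continuing from each remaining unvisited element yields (0, 3)(1, 2, 8, 5, 6)(4, 9, 7).

(0, 3)(1, 2, 8, 5, 6)(4, 9, 7)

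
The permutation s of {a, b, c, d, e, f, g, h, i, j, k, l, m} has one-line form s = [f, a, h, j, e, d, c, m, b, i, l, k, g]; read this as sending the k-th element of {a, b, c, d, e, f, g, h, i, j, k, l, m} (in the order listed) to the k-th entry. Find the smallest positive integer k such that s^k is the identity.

Decomposing into disjoint cycles gives cycle lengths 6, 4, 2, 1.
The order is lcm(6, 4, 2) = 12.

12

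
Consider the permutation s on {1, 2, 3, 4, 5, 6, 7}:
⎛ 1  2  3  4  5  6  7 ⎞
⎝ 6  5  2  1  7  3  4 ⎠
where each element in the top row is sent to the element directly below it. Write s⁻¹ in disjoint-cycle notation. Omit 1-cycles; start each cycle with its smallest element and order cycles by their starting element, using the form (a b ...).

(1 4 7 5 2 3 6)

The cycle decomposition of s is (1 6 3 2 5 7 4).
Reversing each cycle (and rotating so the smallest element leads) gives s⁻¹ = (1 4 7 5 2 3 6).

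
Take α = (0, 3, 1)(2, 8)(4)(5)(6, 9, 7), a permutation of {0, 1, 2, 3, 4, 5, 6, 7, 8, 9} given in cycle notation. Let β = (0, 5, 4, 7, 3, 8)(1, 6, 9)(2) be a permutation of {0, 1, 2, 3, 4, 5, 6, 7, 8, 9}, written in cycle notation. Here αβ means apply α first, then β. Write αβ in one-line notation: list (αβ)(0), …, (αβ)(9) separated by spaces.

8 5 0 6 7 4 1 9 2 3

(αβ)(x) = β(α(x)). Computing each image: β(α(0)) = β(3) = 8, β(α(1)) = β(0) = 5, β(α(2)) = β(8) = 0, β(α(3)) = β(1) = 6, β(α(4)) = β(4) = 7, β(α(5)) = β(5) = 4, β(α(6)) = β(9) = 1, β(α(7)) = β(6) = 9, β(α(8)) = β(2) = 2, β(α(9)) = β(7) = 3.
Hence αβ = [8 5 0 6 7 4 1 9 2 3].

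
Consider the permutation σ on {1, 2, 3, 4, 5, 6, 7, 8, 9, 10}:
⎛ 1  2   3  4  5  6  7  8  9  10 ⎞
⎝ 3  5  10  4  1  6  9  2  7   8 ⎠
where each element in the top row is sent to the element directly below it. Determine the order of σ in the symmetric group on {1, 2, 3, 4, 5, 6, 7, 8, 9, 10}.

6

Decomposing into disjoint cycles gives cycle lengths 6, 2, 1, 1.
The order of σ is the least common multiple of its cycle lengths: lcm(6, 2) = 6.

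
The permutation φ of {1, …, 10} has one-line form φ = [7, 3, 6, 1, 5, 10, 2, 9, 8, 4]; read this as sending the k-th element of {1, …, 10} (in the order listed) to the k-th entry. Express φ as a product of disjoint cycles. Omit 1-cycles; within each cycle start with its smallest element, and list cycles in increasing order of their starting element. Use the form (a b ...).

Iterating φ from 1 gives 1 → 7 → 2 → 3 → 6 → 10 → 4 → 1; that is the 7-cycle (1 7 2 3 6 10 4).
Repeating from the next unused element and collecting all non-trivial cycles gives (1 7 2 3 6 10 4)(8 9).

(1 7 2 3 6 10 4)(8 9)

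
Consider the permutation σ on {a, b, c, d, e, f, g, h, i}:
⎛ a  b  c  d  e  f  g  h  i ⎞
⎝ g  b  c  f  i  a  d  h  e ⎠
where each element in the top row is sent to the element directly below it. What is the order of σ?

Decomposing into disjoint cycles gives cycle lengths 4, 2, 1, 1, 1.
The order of σ is the least common multiple of its cycle lengths: lcm(4, 2) = 4.

4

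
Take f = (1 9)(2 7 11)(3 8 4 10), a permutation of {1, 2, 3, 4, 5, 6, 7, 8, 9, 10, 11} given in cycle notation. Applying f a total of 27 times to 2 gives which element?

2

2 lies in the 3-cycle (2 7 11).
Powers repeat with period 3 on this cycle, and 27 mod 3 = 0, so f^27(2) = f^0(2).
So f^27(2) = 2.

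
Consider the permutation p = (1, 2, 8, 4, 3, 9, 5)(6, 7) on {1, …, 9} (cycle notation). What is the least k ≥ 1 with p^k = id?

14

The cycle type of p is (7, 2).
The order is lcm(7, 2) = 14.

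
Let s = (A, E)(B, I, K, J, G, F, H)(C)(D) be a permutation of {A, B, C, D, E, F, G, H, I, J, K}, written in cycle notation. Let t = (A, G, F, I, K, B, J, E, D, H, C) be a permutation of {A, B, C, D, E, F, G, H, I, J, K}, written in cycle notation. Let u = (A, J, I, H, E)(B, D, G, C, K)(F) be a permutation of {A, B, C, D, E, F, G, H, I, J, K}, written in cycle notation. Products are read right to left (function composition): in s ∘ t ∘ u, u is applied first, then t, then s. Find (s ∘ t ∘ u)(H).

D

Apply the permutations in order: u(H) = E, then t(E) = D, then s(D) = D. So (s ∘ t ∘ u)(H) = D.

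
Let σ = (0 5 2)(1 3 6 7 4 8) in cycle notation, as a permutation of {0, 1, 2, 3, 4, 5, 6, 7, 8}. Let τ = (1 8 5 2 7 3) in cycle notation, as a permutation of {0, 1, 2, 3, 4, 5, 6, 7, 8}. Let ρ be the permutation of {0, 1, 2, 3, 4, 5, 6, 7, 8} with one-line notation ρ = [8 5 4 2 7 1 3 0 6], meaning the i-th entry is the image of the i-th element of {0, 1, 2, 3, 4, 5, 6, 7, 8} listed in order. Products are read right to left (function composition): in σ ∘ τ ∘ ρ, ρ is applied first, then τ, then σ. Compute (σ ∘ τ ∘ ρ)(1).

0

Apply the permutations in order: ρ(1) = 5, then τ(5) = 2, then σ(2) = 0. So (σ ∘ τ ∘ ρ)(1) = 0.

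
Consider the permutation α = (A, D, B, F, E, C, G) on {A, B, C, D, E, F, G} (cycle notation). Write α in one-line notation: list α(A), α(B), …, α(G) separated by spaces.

D F G B C E A

Each element maps to the next entry in its cycle (wrapping to the front): A↦D, B↦F, C↦G, D↦B, E↦C, F↦E, G↦A.
So the one-line form is D F G B C E A.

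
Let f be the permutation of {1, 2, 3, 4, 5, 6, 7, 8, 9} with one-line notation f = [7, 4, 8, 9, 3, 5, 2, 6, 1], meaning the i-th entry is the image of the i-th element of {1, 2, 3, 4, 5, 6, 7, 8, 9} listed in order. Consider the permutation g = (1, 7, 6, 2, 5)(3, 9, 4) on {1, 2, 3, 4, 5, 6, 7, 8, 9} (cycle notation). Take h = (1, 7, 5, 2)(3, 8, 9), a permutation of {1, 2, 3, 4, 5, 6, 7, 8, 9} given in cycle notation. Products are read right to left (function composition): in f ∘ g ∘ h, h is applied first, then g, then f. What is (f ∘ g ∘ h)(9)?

Apply the permutations in order: h(9) = 3, then g(3) = 9, then f(9) = 1. So (f ∘ g ∘ h)(9) = 1.

1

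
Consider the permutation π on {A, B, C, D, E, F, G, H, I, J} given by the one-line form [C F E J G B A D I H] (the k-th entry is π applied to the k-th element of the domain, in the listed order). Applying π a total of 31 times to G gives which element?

E

Tracing G → A → … returns to G after 4 steps, so G lies in a 4-cycle (A, C, E, G).
Powers repeat with period 4 on this cycle, and 31 mod 4 = 3, so π^31(G) = π^3(G).
Advancing 3 steps from G: G → A → C → E.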